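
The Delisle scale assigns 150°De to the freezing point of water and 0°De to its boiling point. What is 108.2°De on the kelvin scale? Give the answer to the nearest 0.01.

Linear interpolation between the fixed points: C = (108.2 - 150) × 100 / (0 - 150) = 27.8667°C.
Then 27.8667 + 273.15 = 301.02 K.

301.02 K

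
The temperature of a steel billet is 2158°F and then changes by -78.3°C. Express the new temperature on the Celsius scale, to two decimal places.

1102.81°C

Initial temperature in Celsius: (2158 - 32) × 5/9 = 1181.1111°C.
Final Celsius temperature: 1181.1111 - 78.3000 = 1102.8111°C.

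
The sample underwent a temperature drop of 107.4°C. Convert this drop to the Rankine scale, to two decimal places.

For a temperature interval the offset drops out; only the factor 1.8 applies.
107.4 × 1.8 = 193.32.

193.32°R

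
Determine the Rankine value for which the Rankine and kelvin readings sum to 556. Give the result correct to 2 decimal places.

357.43°R

Let R be the Rankine reading. The kelvin reading is K = 5/9·R.
Require R + K = 556: (14/9)·R = 556.
R = (556) / (14/9) = 357.43.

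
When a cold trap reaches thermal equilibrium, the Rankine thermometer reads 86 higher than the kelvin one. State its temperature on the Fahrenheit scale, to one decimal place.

Let x be the kelvin reading; then the Rankine reading is 1.8·x.
(1.8·x) - x = 86  ⇒  (0.8)·x = 86  ⇒  x = 107.5000 K.
In Celsius: 107.5 - 273.15 = -165.6500°C.
In Fahrenheit: -165.6500 × 1.8 + 32 = -266.2°F.

-266.2°F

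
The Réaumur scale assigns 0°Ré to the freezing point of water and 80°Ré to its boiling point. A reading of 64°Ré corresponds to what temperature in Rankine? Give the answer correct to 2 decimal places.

635.67°R

Linear interpolation between the fixed points: C = (64 - 0) × 100 / (80 - 0) = 80.0000°C.
Then 80.0000 × 1.8 + 491.67 = 635.67°R.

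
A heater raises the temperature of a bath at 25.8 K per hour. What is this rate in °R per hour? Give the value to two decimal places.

Since only a temperature interval is involved, the additive offset between the scales drops out.
A change of 1 K is a change of 1.8°R, so 25.8 × 1.8 = 46.44.

46.44 °R/hour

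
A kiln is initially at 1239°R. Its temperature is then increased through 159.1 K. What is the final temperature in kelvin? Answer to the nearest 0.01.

Initial temperature in Celsius: (1239 - 491.67) × 5/9 = 415.1833°C.
The 159.1 K change is an interval; Kelvin and Celsius degrees are the same size, so ΔC = +159.1°C.
Final Celsius temperature: 415.1833 + 159.1000 = 574.2833°C.
In kelvin: 574.2833 + 273.15 = 847.43 K.

847.43 K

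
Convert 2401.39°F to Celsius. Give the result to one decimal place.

1316.3°C

In Celsius: (2401.39 - 32) × 5/9 = 1316.3278°C.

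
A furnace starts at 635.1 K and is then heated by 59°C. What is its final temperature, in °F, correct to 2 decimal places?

789.71°F

Initial temperature in Celsius: 635.1 - 273.15 = 361.9500°C.
Final Celsius temperature: 361.9500 + 59.0000 = 420.9500°C.
In Fahrenheit: 420.9500 × 1.8 + 32 = 789.71°F.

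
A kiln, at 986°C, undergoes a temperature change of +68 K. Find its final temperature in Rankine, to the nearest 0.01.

The 68 K change is an interval; Kelvin and Celsius degrees are the same size, so ΔC = +68°C.
Final Celsius temperature: 986.0000 + 68.0000 = 1054.0000°C.
In Rankine: 1054.0000 × 1.8 + 491.67 = 2388.87°R.

2388.87°R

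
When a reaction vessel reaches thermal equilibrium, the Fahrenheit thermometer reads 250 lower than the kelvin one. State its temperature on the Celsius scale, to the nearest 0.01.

Let x be the kelvin reading; then the Fahrenheit reading is 1.8·x - 459.67.
(1.8·x - 459.67) - x = -250  ⇒  (0.8)·x = 209.67  ⇒  x = 262.0875 K.
In Celsius: 262.0875 - 273.15 = -11.06°C.

-11.06°C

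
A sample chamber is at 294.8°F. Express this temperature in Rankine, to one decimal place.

In Celsius: (294.8 - 32) × 5/9 = 146.0000°C.
In Rankine: 146.0000 × 1.8 + 491.67 = 754.5°R.

754.5°R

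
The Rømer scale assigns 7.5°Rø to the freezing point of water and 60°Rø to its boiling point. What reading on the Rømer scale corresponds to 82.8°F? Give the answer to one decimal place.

22.3°Rø

First in Celsius: (82.8 - 32) × 5/9 = 28.2222°C.
Linearly onto the Rømer scale: 7.5 + (28.2222 / 100) × (60 - 7.5) = 22.3°Rø.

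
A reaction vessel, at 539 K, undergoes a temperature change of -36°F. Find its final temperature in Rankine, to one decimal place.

934.2°R

Initial temperature in Celsius: 539 - 273.15 = 265.8500°C.
The 36°F change is an interval, so only the factor 5/9 applies: -36 × 5/9 = -20.0000°C.
Final Celsius temperature: 265.8500 - 20.0000 = 245.8500°C.
In Rankine: 245.8500 × 1.8 + 491.67 = 934.2°R.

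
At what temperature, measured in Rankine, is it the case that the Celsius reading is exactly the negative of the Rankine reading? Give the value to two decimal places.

175.60°R

Let R be the Rankine reading. The Celsius reading is C = 5/9·R - 273.15.
Require C = -1·R: 5/9·R - 273.15 = -1·R.
(14/9)·R = 273.15  ⇒  R = 175.60.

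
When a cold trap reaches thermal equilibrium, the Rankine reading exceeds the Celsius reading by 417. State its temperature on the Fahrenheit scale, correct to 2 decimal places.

-136.01°F

Let x be the Celsius reading; then the Rankine reading is 1.8·x + 491.67.
(1.8·x + 491.67) - x = 417  ⇒  (0.8)·x = -74.67  ⇒  x = -93.3375°C.
In Fahrenheit: -93.3375 × 1.8 + 32 = -136.01°F.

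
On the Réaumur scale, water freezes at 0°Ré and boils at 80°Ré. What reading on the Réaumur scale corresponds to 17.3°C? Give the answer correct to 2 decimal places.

13.84°Ré

Linearly onto the Réaumur scale: 0 + (17.3000 / 100) × (80 - 0) = 13.84°Ré.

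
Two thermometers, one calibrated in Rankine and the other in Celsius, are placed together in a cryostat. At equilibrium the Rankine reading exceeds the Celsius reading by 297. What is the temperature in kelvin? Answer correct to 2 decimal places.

Let x be the Rankine reading; then the Celsius reading is 5/9·x - 273.15.
(5/9·x - 273.15) - x = -297  ⇒  (-4/9)·x = -23.85  ⇒  x = 53.6625°R.
In Celsius: (53.6625 - 491.67) × 5/9 = -243.3375°C.
In kelvin: -243.3375 + 273.15 = 29.81 K.

29.81 K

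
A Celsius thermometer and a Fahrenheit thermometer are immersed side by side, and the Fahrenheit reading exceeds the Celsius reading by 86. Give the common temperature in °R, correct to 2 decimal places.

Let x be the Celsius reading; then the Fahrenheit reading is 1.8·x + 32.
(1.8·x + 32) - x = 86  ⇒  (0.8)·x = 54  ⇒  x = 67.5000°C.
In Rankine: 67.5000 × 1.8 + 491.67 = 613.17°R.

613.17°R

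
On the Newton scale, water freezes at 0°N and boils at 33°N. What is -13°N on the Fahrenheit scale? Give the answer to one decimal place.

Linear interpolation between the fixed points: C = (-13 - 0) × 100 / (33 - 0) = -39.3939°C.
Then -39.3939 × 1.8 + 32 = -38.9°F.

-38.9°F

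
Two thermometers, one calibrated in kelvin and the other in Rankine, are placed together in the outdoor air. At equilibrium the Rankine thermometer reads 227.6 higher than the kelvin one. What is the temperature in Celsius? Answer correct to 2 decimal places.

11.35°C

Let x be the kelvin reading; then the Rankine reading is 1.8·x.
(1.8·x) - x = 227.6  ⇒  (0.8)·x = 227.6  ⇒  x = 284.5000 K.
In Celsius: 284.5 - 273.15 = 11.35°C.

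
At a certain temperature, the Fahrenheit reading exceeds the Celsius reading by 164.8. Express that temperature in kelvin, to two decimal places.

439.15 K

Let x be the Celsius reading; then the Fahrenheit reading is 1.8·x + 32.
(1.8·x + 32) - x = 164.8  ⇒  (0.8)·x = 132.8  ⇒  x = 166.0000°C.
In kelvin: 166.0000 + 273.15 = 439.15 K.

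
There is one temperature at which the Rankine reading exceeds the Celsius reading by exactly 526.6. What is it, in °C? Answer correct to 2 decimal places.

Let C be the Celsius reading. The Rankine reading is R = 1.8·C + 491.67.
Require R - C = 526.6: (0.8)·C + 491.67 = 526.6.
C = (526.6 - 491.67) / (0.8) = 43.66.

43.66°C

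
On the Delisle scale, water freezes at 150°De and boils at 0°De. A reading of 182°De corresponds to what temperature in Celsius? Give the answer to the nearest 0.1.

-21.3°C

Linear interpolation between the fixed points: C = (182 - 150) × 100 / (0 - 150) = -21.3333°C.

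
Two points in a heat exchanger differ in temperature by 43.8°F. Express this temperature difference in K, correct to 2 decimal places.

24.33 K

Only the scale ratio 5/9 matters for a change in temperature.
43.8 × 5/9 = 24.33.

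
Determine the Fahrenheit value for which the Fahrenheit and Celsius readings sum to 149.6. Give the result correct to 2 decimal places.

Let F be the Fahrenheit reading. The Celsius reading is C = 5/9·F - 17.7778.
Require F + C = 149.6: (14/9)·F - 17.7778 = 149.6.
F = (149.6 + 17.7778) / (14/9) = 107.60.

107.60°F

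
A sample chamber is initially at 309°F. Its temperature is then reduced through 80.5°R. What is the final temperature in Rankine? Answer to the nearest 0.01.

Initial temperature in Celsius: (309 - 32) × 5/9 = 153.8889°C.
The 80.5°R change is an interval, so only the factor 5/9 applies: -80.5 × 5/9 = -44.7222°C.
Final Celsius temperature: 153.8889 - 44.7222 = 109.1667°C.
In Rankine: 109.1667 × 1.8 + 491.67 = 688.17°R.

688.17°R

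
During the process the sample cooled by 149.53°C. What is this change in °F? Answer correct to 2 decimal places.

269.15°F

For a temperature interval the offset drops out; only the factor 1.8 applies.
149.53 × 1.8 = 269.15.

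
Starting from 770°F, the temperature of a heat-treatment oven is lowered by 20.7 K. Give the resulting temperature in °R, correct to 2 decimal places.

Initial temperature in Celsius: (770 - 32) × 5/9 = 410.0000°C.
The 20.7 K change is an interval; Kelvin and Celsius degrees are the same size, so ΔC = -20.7°C.
Final Celsius temperature: 410.0000 - 20.7000 = 389.3000°C.
In Rankine: 389.3000 × 1.8 + 491.67 = 1192.41°R.

1192.41°R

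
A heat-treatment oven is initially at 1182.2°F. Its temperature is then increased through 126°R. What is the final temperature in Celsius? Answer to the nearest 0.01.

Initial temperature in Celsius: (1182.2 - 32) × 5/9 = 639.0000°C.
The 126°R change is an interval, so only the factor 5/9 applies: +126 × 5/9 = +70.0000°C.
Final Celsius temperature: 639.0000 + 70.0000 = 709.0000°C.

709.00°C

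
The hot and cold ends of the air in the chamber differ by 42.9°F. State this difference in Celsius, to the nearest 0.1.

For a temperature interval the offset drops out; only the factor 5/9 applies.
42.9 × 5/9 = 23.8.

23.8°C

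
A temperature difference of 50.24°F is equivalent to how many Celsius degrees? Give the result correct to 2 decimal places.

27.91°C

An interval of 1°F corresponds to 5/9°C.
50.24 × 5/9 = 27.91.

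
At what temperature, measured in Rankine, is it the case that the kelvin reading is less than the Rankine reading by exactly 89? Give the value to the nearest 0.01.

Let R be the Rankine reading. The kelvin reading is K = 5/9·R.
Require K - R = -89: (-4/9)·R = -89.
R = (-89) / (-4/9) = 200.25.

200.25°R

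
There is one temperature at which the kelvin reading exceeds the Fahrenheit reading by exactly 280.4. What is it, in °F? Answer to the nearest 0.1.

Let F be the Fahrenheit reading. The kelvin reading is K = 5/9·F + 255.372.
Require K - F = 280.4: (-4/9)·F + 255.372 = 280.4.
F = (280.4 - 255.372) / (-4/9) = -56.3.

-56.3°F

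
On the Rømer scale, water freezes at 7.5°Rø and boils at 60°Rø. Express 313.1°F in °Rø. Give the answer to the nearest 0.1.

89.5°Rø

First in Celsius: (313.1 - 32) × 5/9 = 156.1667°C.
Linearly onto the Rømer scale: 7.5 + (156.1667 / 100) × (60 - 7.5) = 89.5°Rø.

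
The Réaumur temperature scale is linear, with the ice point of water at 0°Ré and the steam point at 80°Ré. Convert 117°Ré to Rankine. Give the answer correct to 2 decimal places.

754.92°R

Linear interpolation between the fixed points: C = (117 - 0) × 100 / (80 - 0) = 146.2500°C.
Then 146.2500 × 1.8 + 491.67 = 754.92°R.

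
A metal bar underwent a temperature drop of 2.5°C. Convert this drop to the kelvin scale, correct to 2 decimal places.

2.50 K

Celsius and kelvin degrees are the same size, so the interval is unchanged: 2.50.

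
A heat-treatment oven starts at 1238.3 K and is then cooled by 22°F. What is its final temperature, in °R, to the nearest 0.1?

2206.9°R

Initial temperature in Celsius: 1238.3 - 273.15 = 965.1500°C.
The 22°F change is an interval, so only the factor 5/9 applies: -22 × 5/9 = -12.2222°C.
Final Celsius temperature: 965.1500 - 12.2222 = 952.9278°C.
In Rankine: 952.9278 × 1.8 + 491.67 = 2206.9°R.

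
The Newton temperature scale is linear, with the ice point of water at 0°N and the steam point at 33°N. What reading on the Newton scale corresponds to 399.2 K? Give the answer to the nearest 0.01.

41.60°N

First in Celsius: 399.2 - 273.15 = 126.0500°C.
Linearly onto the Newton scale: 0 + (126.0500 / 100) × (33 - 0) = 41.60°N.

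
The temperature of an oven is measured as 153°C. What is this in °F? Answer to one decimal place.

307.4°F

In Fahrenheit: 153.0000 × 1.8 + 32 = 307.4°F.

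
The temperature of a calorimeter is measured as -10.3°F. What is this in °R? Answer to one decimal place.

In Celsius: (-10.3 - 32) × 5/9 = -23.5000°C.
In Rankine: -23.5000 × 1.8 + 491.67 = 449.4°R.

449.4°R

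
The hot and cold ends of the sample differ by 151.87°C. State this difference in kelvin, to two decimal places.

Celsius and kelvin degrees are the same size, so the interval is unchanged: 151.87.

151.87 K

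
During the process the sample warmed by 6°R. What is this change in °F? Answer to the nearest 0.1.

Rankine and Fahrenheit degrees are the same size, so the interval is unchanged: 6.0.

6.0°F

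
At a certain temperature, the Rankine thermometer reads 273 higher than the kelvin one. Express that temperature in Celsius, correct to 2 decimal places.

68.10°C

Let x be the kelvin reading; then the Rankine reading is 1.8·x.
(1.8·x) - x = 273  ⇒  (0.8)·x = 273  ⇒  x = 341.2500 K.
In Celsius: 341.25 - 273.15 = 68.10°C.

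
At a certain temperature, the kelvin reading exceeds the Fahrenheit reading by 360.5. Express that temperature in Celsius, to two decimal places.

-149.19°C

Let x be the kelvin reading; then the Fahrenheit reading is 1.8·x - 459.67.
(1.8·x - 459.67) - x = -360.5  ⇒  (0.8)·x = 99.17  ⇒  x = 123.9625 K.
In Celsius: 123.9625 - 273.15 = -149.19°C.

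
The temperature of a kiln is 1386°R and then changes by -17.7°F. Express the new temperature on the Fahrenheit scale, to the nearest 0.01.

908.63°F

Initial temperature in Celsius: (1386 - 491.67) × 5/9 = 496.8500°C.
The 17.7°F change is an interval, so only the factor 5/9 applies: -17.7 × 5/9 = -9.8333°C.
Final Celsius temperature: 496.8500 - 9.8333 = 487.0167°C.
In Fahrenheit: 487.0167 × 1.8 + 32 = 908.63°F.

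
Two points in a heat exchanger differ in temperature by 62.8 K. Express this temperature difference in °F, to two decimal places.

For a temperature interval the offset drops out; only the factor 1.8 applies.
62.8 × 1.8 = 113.04.

113.04°F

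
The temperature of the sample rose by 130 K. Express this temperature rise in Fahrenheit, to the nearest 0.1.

234.0°F

An interval of 1 K corresponds to 1.8°F.
130 × 1.8 = 234.0.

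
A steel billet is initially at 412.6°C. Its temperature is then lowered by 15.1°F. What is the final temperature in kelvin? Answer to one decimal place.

677.4 K

The 15.1°F change is an interval, so only the factor 5/9 applies: -15.1 × 5/9 = -8.3889°C.
Final Celsius temperature: 412.6000 - 8.3889 = 404.2111°C.
In kelvin: 404.2111 + 273.15 = 677.4 K.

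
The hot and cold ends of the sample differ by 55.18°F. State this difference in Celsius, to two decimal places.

30.66°C

Only the scale ratio 5/9 matters for a change in temperature.
55.18 × 5/9 = 30.66.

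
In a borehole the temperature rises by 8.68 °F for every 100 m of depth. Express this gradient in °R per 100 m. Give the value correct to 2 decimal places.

The quantity depends on a temperature interval, so only the ratio of degree sizes applies; the offset between the scales is irrelevant.
A change of 1°F is a change of 1°R, so 8.68 × 1 = 8.68.

8.68 °R/100 m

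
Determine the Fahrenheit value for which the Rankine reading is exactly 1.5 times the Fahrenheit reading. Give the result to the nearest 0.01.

Let F be the Fahrenheit reading. The Rankine reading is R = 1·F + 459.67.
Require R = 1.5·F: 1·F + 459.67 = 1.5·F.
(-0.5)·F = -459.67  ⇒  F = 919.34.

919.34°F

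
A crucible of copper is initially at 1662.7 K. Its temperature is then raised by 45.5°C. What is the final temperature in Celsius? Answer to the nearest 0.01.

1435.05°C

Initial temperature in Celsius: 1662.7 - 273.15 = 1389.5500°C.
Final Celsius temperature: 1389.5500 + 45.5000 = 1435.0500°C.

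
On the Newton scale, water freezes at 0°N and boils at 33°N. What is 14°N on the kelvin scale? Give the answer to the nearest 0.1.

Linear interpolation between the fixed points: C = (14 - 0) × 100 / (33 - 0) = 42.4242°C.
Then 42.4242 + 273.15 = 315.6 K.

315.6 K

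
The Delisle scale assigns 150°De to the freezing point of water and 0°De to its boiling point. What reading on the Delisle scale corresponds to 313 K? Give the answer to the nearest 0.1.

90.2°De

First in Celsius: 313 - 273.15 = 39.8500°C.
Linearly onto the Delisle scale: 150 + (39.8500 / 100) × (0 - 150) = 90.2°De.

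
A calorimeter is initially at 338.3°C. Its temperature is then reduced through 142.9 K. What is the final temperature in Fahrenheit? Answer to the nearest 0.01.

383.72°F

The 142.9 K change is an interval; Kelvin and Celsius degrees are the same size, so ΔC = -142.9°C.
Final Celsius temperature: 338.3000 - 142.9000 = 195.4000°C.
In Fahrenheit: 195.4000 × 1.8 + 32 = 383.72°F.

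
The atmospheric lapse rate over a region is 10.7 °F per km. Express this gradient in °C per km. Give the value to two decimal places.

Since only a temperature interval is involved, the additive offset between the scales drops out.
A change of 1°F is a change of 5/9°C, so 10.7 × 5/9 = 5.94.

5.94 °C/km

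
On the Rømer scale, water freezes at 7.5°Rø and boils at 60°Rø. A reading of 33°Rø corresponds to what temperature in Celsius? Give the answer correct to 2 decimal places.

Linear interpolation between the fixed points: C = (33 - 7.5) × 100 / (60 - 7.5) = 48.5714°C.

48.57°C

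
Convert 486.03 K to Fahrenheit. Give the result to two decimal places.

In Celsius: 486.03 - 273.15 = 212.8800°C.
In Fahrenheit: 212.8800 × 1.8 + 32 = 415.18°F.

415.18°F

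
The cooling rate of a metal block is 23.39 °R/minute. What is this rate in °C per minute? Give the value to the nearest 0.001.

Since only a temperature interval is involved, the additive offset between the scales drops out.
A change of 1°R is a change of 5/9°C, so 23.39 × 5/9 = 12.994.

12.994 °C/minute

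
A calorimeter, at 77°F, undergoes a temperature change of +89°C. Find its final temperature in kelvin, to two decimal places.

Initial temperature in Celsius: (77 - 32) × 5/9 = 25.0000°C.
Final Celsius temperature: 25.0000 + 89.0000 = 114.0000°C.
In kelvin: 114.0000 + 273.15 = 387.15 K.

387.15 K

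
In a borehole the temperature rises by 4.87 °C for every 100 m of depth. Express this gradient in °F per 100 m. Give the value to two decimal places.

8.77 °F/100 m

Since only a temperature interval is involved, the additive offset between the scales drops out.
A change of 1°C is a change of 1.8°F, so 4.87 × 1.8 = 8.77.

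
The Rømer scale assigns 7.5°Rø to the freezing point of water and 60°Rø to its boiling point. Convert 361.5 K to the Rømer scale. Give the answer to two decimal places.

53.88°Rø

First in Celsius: 361.5 - 273.15 = 88.3500°C.
Linearly onto the Rømer scale: 7.5 + (88.3500 / 100) × (60 - 7.5) = 53.88°Rø.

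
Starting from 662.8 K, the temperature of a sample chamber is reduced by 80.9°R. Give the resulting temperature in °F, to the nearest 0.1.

652.5°F

Initial temperature in Celsius: 662.8 - 273.15 = 389.6500°C.
The 80.9°R change is an interval, so only the factor 5/9 applies: -80.9 × 5/9 = -44.9444°C.
Final Celsius temperature: 389.6500 - 44.9444 = 344.7056°C.
In Fahrenheit: 344.7056 × 1.8 + 32 = 652.5°F.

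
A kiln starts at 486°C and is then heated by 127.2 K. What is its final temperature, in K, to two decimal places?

The 127.2 K change is an interval; Kelvin and Celsius degrees are the same size, so ΔC = +127.2°C.
Final Celsius temperature: 486.0000 + 127.2000 = 613.2000°C.
In kelvin: 613.2000 + 273.15 = 886.35 K.

886.35 K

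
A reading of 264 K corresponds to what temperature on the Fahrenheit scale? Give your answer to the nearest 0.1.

In Celsius: 264 - 273.15 = -9.1500°C.
In Fahrenheit: -9.1500 × 1.8 + 32 = 15.5°F.

15.5°F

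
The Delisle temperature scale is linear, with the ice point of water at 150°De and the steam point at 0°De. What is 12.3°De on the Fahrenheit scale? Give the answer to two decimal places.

Linear interpolation between the fixed points: C = (12.3 - 150) × 100 / (0 - 150) = 91.8000°C.
Then 91.8000 × 1.8 + 32 = 197.24°F.

197.24°F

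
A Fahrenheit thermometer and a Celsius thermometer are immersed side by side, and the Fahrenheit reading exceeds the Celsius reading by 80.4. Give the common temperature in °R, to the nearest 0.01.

Let x be the Fahrenheit reading; then the Celsius reading is 5/9·x - 17.7778.
(5/9·x - 17.7778) - x = -80.4  ⇒  (-4/9)·x = -62.6222  ⇒  x = 140.9000°F.
In Celsius: (140.9 - 32) × 5/9 = 60.5000°C.
In Rankine: 60.5000 × 1.8 + 491.67 = 600.57°R.

600.57°R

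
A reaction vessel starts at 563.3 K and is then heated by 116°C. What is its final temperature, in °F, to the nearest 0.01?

Initial temperature in Celsius: 563.3 - 273.15 = 290.1500°C.
Final Celsius temperature: 290.1500 + 116.0000 = 406.1500°C.
In Fahrenheit: 406.1500 × 1.8 + 32 = 763.07°F.

763.07°F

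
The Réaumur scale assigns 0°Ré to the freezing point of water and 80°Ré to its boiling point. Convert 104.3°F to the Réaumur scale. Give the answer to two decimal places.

First in Celsius: (104.3 - 32) × 5/9 = 40.1667°C.
Linearly onto the Réaumur scale: 0 + (40.1667 / 100) × (80 - 0) = 32.13°Ré.

32.13°Ré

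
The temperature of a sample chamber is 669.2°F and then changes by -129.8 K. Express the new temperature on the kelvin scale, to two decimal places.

497.35 K

Initial temperature in Celsius: (669.2 - 32) × 5/9 = 354.0000°C.
The 129.8 K change is an interval; Kelvin and Celsius degrees are the same size, so ΔC = -129.8°C.
Final Celsius temperature: 354.0000 - 129.8000 = 224.2000°C.
In kelvin: 224.2000 + 273.15 = 497.35 K.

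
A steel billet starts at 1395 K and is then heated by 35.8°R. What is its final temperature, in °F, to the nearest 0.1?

Initial temperature in Celsius: 1395 - 273.15 = 1121.8500°C.
The 35.8°R change is an interval, so only the factor 5/9 applies: +35.8 × 5/9 = +19.8889°C.
Final Celsius temperature: 1121.8500 + 19.8889 = 1141.7389°C.
In Fahrenheit: 1141.7389 × 1.8 + 32 = 2087.1°F.

2087.1°F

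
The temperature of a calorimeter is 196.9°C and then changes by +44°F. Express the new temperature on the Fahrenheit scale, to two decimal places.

430.42°F

The 44°F change is an interval, so only the factor 5/9 applies: +44 × 5/9 = +24.4444°C.
Final Celsius temperature: 196.9000 + 24.4444 = 221.3444°C.
In Fahrenheit: 221.3444 × 1.8 + 32 = 430.42°F.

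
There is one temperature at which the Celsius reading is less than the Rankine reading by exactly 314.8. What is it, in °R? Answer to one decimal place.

93.7°R

Let R be the Rankine reading. The Celsius reading is C = 5/9·R - 273.15.
Require C - R = -314.8: (-4/9)·R - 273.15 = -314.8.
R = (-314.8 + 273.15) / (-4/9) = 93.7.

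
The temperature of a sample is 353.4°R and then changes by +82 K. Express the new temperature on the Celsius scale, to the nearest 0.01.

Initial temperature in Celsius: (353.4 - 491.67) × 5/9 = -76.8167°C.
The 82 K change is an interval; Kelvin and Celsius degrees are the same size, so ΔC = +82°C.
Final Celsius temperature: -76.8167 + 82.0000 = 5.1833°C.

5.18°C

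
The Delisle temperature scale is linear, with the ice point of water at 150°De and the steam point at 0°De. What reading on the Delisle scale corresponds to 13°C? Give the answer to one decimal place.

Linearly onto the Delisle scale: 150 + (13.0000 / 100) × (0 - 150) = 130.5°De.

130.5°De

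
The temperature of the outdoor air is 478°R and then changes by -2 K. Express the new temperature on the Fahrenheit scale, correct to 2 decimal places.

Initial temperature in Celsius: (478 - 491.67) × 5/9 = -7.5944°C.
The 2 K change is an interval; Kelvin and Celsius degrees are the same size, so ΔC = -2°C.
Final Celsius temperature: -7.5944 - 2.0000 = -9.5944°C.
In Fahrenheit: -9.5944 × 1.8 + 32 = 14.73°F.

14.73°F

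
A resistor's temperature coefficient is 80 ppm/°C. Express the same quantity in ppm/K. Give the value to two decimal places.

80.00 ppm/K

The quantity depends on a temperature interval, so only the ratio of degree sizes applies; the offset between the scales is irrelevant.
A change of 1 K is a change of 1°C, so per K the value is 80 × 1 = 80.00.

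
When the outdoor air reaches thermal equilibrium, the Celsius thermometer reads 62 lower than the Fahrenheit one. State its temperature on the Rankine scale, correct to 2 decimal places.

559.17°R

Let x be the Fahrenheit reading; then the Celsius reading is 5/9·x - 17.7778.
(5/9·x - 17.7778) - x = -62  ⇒  (-4/9)·x = -44.2222  ⇒  x = 99.5000°F.
In Celsius: (99.5 - 32) × 5/9 = 37.5000°C.
In Rankine: 37.5000 × 1.8 + 491.67 = 559.17°R.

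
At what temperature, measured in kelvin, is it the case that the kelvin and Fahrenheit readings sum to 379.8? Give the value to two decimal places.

299.81 K

Let K be the kelvin reading. The Fahrenheit reading is F = 1.8·K - 459.67.
Require K + F = 379.8: (2.8)·K - 459.67 = 379.8.
K = (379.8 + 459.67) / (2.8) = 299.81.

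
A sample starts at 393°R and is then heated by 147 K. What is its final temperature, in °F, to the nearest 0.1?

197.9°F

Initial temperature in Celsius: (393 - 491.67) × 5/9 = -54.8167°C.
The 147 K change is an interval; Kelvin and Celsius degrees are the same size, so ΔC = +147°C.
Final Celsius temperature: -54.8167 + 147.0000 = 92.1833°C.
In Fahrenheit: 92.1833 × 1.8 + 32 = 197.9°F.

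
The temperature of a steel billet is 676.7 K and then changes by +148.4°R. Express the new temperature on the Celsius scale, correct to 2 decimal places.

485.99°C

Initial temperature in Celsius: 676.7 - 273.15 = 403.5500°C.
The 148.4°R change is an interval, so only the factor 5/9 applies: +148.4 × 5/9 = +82.4444°C.
Final Celsius temperature: 403.5500 + 82.4444 = 485.9944°C.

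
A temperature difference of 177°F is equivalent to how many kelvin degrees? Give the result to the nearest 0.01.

Only the scale ratio 5/9 matters for a change in temperature.
177 × 5/9 = 98.33.

98.33 K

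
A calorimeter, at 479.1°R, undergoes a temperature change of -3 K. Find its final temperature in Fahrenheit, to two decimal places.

Initial temperature in Celsius: (479.1 - 491.67) × 5/9 = -6.9833°C.
The 3 K change is an interval; Kelvin and Celsius degrees are the same size, so ΔC = -3°C.
Final Celsius temperature: -6.9833 - 3.0000 = -9.9833°C.
In Fahrenheit: -9.9833 × 1.8 + 32 = 14.03°F.

14.03°F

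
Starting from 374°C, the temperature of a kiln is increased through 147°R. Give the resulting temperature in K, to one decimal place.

The 147°R change is an interval, so only the factor 5/9 applies: +147 × 5/9 = +81.6667°C.
Final Celsius temperature: 374.0000 + 81.6667 = 455.6667°C.
In kelvin: 455.6667 + 273.15 = 728.8 K.

728.8 K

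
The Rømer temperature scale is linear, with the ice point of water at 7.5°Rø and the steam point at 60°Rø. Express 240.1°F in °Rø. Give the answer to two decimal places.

68.20°Rø

First in Celsius: (240.1 - 32) × 5/9 = 115.6111°C.
Linearly onto the Rømer scale: 7.5 + (115.6111 / 100) × (60 - 7.5) = 68.20°Rø.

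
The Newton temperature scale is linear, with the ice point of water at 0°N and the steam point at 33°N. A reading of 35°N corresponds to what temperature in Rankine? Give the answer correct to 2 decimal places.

682.58°R

Linear interpolation between the fixed points: C = (35 - 0) × 100 / (33 - 0) = 106.0606°C.
Then 106.0606 × 1.8 + 491.67 = 682.58°R.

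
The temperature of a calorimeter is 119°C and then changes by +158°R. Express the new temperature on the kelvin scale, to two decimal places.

The 158°R change is an interval, so only the factor 5/9 applies: +158 × 5/9 = +87.7778°C.
Final Celsius temperature: 119.0000 + 87.7778 = 206.7778°C.
In kelvin: 206.7778 + 273.15 = 479.93 K.

479.93 K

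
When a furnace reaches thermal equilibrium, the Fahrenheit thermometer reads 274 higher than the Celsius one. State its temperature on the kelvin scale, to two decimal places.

575.65 K

Let x be the Celsius reading; then the Fahrenheit reading is 1.8·x + 32.
(1.8·x + 32) - x = 274  ⇒  (0.8)·x = 242  ⇒  x = 302.5000°C.
In kelvin: 302.5000 + 273.15 = 575.65 K.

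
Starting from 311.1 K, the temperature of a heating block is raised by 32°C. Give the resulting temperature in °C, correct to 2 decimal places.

Initial temperature in Celsius: 311.1 - 273.15 = 37.9500°C.
Final Celsius temperature: 37.9500 + 32.0000 = 69.9500°C.

69.95°C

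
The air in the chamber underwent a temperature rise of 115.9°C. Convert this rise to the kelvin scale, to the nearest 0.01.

Celsius and kelvin degrees are the same size, so the interval is unchanged: 115.90.

115.90 K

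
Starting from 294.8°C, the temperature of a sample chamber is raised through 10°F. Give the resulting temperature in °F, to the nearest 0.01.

The 10°F change is an interval, so only the factor 5/9 applies: +10 × 5/9 = +5.5556°C.
Final Celsius temperature: 294.8000 + 5.5556 = 300.3556°C.
In Fahrenheit: 300.3556 × 1.8 + 32 = 572.64°F.

572.64°F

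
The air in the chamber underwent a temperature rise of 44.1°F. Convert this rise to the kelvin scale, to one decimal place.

24.5 K

For a temperature interval the offset drops out; only the factor 5/9 applies.
44.1 × 5/9 = 24.5.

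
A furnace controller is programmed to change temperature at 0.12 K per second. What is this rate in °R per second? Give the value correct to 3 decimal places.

0.216 °R/second

The quantity depends on a temperature interval, so only the ratio of degree sizes applies; the offset between the scales is irrelevant.
A change of 1 K is a change of 1.8°R, so 0.12 × 1.8 = 0.216.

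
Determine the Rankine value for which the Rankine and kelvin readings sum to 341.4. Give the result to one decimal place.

Let R be the Rankine reading. The kelvin reading is K = 5/9·R.
Require R + K = 341.4: (14/9)·R = 341.4.
R = (341.4) / (14/9) = 219.5.

219.5°R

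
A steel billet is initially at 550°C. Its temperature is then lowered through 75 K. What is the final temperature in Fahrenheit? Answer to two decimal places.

887.00°F

The 75 K change is an interval; Kelvin and Celsius degrees are the same size, so ΔC = -75°C.
Final Celsius temperature: 550.0000 - 75.0000 = 475.0000°C.
In Fahrenheit: 475.0000 × 1.8 + 32 = 887.00°F.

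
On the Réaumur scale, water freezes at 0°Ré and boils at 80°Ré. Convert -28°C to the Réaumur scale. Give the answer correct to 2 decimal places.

Linearly onto the Réaumur scale: 0 + (-28.0000 / 100) × (80 - 0) = -22.40°Ré.

-22.40°Ré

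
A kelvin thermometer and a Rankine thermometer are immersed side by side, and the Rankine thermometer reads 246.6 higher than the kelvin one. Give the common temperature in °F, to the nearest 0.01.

Let x be the kelvin reading; then the Rankine reading is 1.8·x.
(1.8·x) - x = 246.6  ⇒  (0.8)·x = 246.6  ⇒  x = 308.2500 K.
In Celsius: 308.25 - 273.15 = 35.1000°C.
In Fahrenheit: 35.1000 × 1.8 + 32 = 95.18°F.

95.18°F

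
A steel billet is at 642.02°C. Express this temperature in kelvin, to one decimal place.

In kelvin: 642.0200 + 273.15 = 915.2 K.

915.2 K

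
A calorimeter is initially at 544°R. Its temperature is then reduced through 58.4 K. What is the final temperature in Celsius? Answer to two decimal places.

Initial temperature in Celsius: (544 - 491.67) × 5/9 = 29.0722°C.
The 58.4 K change is an interval; Kelvin and Celsius degrees are the same size, so ΔC = -58.4°C.
Final Celsius temperature: 29.0722 - 58.4000 = -29.3278°C.

-29.33°C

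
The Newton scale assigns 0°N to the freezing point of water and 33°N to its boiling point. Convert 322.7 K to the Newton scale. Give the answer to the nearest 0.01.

First in Celsius: 322.7 - 273.15 = 49.5500°C.
Linearly onto the Newton scale: 0 + (49.5500 / 100) × (33 - 0) = 16.35°N.

16.35°N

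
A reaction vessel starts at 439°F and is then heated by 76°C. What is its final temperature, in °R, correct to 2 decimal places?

Initial temperature in Celsius: (439 - 32) × 5/9 = 226.1111°C.
Final Celsius temperature: 226.1111 + 76.0000 = 302.1111°C.
In Rankine: 302.1111 × 1.8 + 491.67 = 1035.47°R.

1035.47°R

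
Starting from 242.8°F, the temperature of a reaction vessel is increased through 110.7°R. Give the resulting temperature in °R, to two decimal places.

Initial temperature in Celsius: (242.8 - 32) × 5/9 = 117.1111°C.
The 110.7°R change is an interval, so only the factor 5/9 applies: +110.7 × 5/9 = +61.5000°C.
Final Celsius temperature: 117.1111 + 61.5000 = 178.6111°C.
In Rankine: 178.6111 × 1.8 + 491.67 = 813.17°R.

813.17°R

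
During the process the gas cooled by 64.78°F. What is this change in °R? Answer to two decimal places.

64.78°R

Fahrenheit and Rankine degrees are the same size, so the interval is unchanged: 64.78.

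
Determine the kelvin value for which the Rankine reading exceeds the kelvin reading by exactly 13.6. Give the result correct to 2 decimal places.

17.00 K

Let K be the kelvin reading. The Rankine reading is R = 1.8·K.
Require R - K = 13.6: (0.8)·K = 13.6.
K = (13.6) / (0.8) = 17.00.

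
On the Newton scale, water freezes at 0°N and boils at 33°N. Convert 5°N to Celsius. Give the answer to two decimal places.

Linear interpolation between the fixed points: C = (5 - 0) × 100 / (33 - 0) = 15.1515°C.

15.15°C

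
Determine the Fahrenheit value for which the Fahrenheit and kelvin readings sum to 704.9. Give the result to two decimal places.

Let F be the Fahrenheit reading. The kelvin reading is K = 5/9·F + 255.372.
Require F + K = 704.9: (14/9)·F + 255.372 = 704.9.
F = (704.9 - 255.372) / (14/9) = 288.98.

288.98°F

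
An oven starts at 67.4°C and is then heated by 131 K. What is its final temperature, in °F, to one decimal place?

The 131 K change is an interval; Kelvin and Celsius degrees are the same size, so ΔC = +131°C.
Final Celsius temperature: 67.4000 + 131.0000 = 198.4000°C.
In Fahrenheit: 198.4000 × 1.8 + 32 = 389.1°F.

389.1°F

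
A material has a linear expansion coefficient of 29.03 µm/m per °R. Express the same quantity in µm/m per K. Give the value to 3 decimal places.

The quantity depends on a temperature interval, so only the ratio of degree sizes applies; the offset between the scales is irrelevant.
A change of 1 K is a change of 1.8°R, so per K the value is 29.03 × 1.8 = 52.254.

52.254 µm/m per K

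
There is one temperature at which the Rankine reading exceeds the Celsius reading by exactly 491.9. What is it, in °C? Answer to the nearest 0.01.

0.29°C

Let C be the Celsius reading. The Rankine reading is R = 1.8·C + 491.67.
Require R - C = 491.9: (0.8)·C + 491.67 = 491.9.
C = (491.9 - 491.67) / (0.8) = 0.29.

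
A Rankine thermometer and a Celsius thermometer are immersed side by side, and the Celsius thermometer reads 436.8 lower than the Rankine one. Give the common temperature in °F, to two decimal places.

-91.46°F

Let x be the Rankine reading; then the Celsius reading is 5/9·x - 273.15.
(5/9·x - 273.15) - x = -436.8  ⇒  (-4/9)·x = -163.65  ⇒  x = 368.2125°R.
In Celsius: (368.2125 - 491.67) × 5/9 = -68.5875°C.
In Fahrenheit: -68.5875 × 1.8 + 32 = -91.46°F.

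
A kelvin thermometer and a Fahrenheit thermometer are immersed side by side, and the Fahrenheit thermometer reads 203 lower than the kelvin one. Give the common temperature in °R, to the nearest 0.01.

Let x be the kelvin reading; then the Fahrenheit reading is 1.8·x - 459.67.
(1.8·x - 459.67) - x = -203  ⇒  (0.8)·x = 256.67  ⇒  x = 320.8375 K.
In Celsius: 320.8375 - 273.15 = 47.6875°C.
In Rankine: 47.6875 × 1.8 + 491.67 = 577.51°R.

577.51°R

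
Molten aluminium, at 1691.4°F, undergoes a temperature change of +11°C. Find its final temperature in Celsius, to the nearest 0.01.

932.89°C

Initial temperature in Celsius: (1691.4 - 32) × 5/9 = 921.8889°C.
Final Celsius temperature: 921.8889 + 11.0000 = 932.8889°C.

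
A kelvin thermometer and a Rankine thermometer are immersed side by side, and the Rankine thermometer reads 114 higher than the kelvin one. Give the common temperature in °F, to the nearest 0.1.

Let x be the kelvin reading; then the Rankine reading is 1.8·x.
(1.8·x) - x = 114  ⇒  (0.8)·x = 114  ⇒  x = 142.5000 K.
In Celsius: 142.5 - 273.15 = -130.6500°C.
In Fahrenheit: -130.6500 × 1.8 + 32 = -203.2°F.

-203.2°F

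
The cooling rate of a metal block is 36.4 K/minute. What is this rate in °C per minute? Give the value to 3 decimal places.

Since only a temperature interval is involved, the additive offset between the scales drops out.
A change of 1 K is a change of 1°C, so 36.4 × 1 = 36.400.

36.400 °C/minute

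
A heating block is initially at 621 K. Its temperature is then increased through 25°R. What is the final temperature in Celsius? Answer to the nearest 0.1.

361.7°C

Initial temperature in Celsius: 621 - 273.15 = 347.8500°C.
The 25°R change is an interval, so only the factor 5/9 applies: +25 × 5/9 = +13.8889°C.
Final Celsius temperature: 347.8500 + 13.8889 = 361.7389°C.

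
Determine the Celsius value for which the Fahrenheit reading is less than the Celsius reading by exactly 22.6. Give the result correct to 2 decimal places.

Let C be the Celsius reading. The Fahrenheit reading is F = 1.8·C + 32.
Require F - C = -22.6: (0.8)·C + 32 = -22.6.
C = (-22.6 - 32) / (0.8) = -68.25.

-68.25°C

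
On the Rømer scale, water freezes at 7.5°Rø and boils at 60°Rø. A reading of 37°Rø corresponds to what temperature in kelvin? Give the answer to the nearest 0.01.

329.34 K

Linear interpolation between the fixed points: C = (37 - 7.5) × 100 / (60 - 7.5) = 56.1905°C.
Then 56.1905 + 273.15 = 329.34 K.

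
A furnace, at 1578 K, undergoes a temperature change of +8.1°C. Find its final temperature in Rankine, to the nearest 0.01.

2854.98°R

Initial temperature in Celsius: 1578 - 273.15 = 1304.8500°C.
Final Celsius temperature: 1304.8500 + 8.1000 = 1312.9500°C.
In Rankine: 1312.9500 × 1.8 + 491.67 = 2854.98°R.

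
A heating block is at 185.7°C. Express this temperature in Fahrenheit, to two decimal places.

366.26°F

In Fahrenheit: 185.7000 × 1.8 + 32 = 366.26°F.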